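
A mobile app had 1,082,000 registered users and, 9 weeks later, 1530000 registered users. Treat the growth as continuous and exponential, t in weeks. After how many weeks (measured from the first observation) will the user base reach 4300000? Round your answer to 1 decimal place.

t ≈ 35.8 weeks

r = ln(1530000/1082000) / 9 ≈ 0.038495 per week
t = ln(4300000/1082000) / r = 1.3798 / 0.038495 ≈ 35.844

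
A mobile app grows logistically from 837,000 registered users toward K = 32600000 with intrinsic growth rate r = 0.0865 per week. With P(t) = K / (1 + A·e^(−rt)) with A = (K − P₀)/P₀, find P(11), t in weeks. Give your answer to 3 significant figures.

≈ 2,080,000 registered users

A = (32600000 − 837000)/837000 = 37.94863
P(11) = 32600000 / (1 + 37.94863·e^(−0.0865·11)) = 32600000 / (1 + 37.94863·0.386161)
= 32600000 / 15.65429 ≈ 2082495.9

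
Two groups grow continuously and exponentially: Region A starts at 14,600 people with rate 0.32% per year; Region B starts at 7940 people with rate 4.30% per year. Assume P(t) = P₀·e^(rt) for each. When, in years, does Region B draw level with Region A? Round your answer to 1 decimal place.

t ≈ 15.3 years

14600·e^(0.0032t) = 7940·e^(0.043t)
14600/7940 = e^((0.043 − 0.0032)t) → ln(1.83879) = 0.0398·t
t = 0.60911 / 0.0398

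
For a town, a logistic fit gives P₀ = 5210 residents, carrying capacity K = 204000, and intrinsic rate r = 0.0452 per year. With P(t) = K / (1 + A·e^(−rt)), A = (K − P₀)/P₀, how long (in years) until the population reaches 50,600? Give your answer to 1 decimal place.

t ≈ 56.0 years

A = (204000 − 5210)/5210 = 38.15547
50600 = 204000/(1 + 38.15547·e^(−0.0452t)) → 1 + 38.15547·e^(−0.0452t) = 4.03162
e^(−0.0452t) = 0.079454 → t = ln(12.58583)/0.0452 = 2.53257/0.0452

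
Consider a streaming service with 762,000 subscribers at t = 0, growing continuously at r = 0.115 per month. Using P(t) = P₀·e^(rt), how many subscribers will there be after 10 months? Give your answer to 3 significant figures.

≈ 2,410,000 subscribers

P(10) = 762000 · e^(0.115·10) = 762000 · e^(1.15)
= 762000 · 3.15819 ≈ 2406543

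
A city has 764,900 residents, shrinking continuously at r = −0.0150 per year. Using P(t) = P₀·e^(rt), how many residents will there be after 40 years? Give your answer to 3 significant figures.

≈ 420,000 residents

P(40) = 764900 · e^(-0.015·40) = 764900 · e^(-0.6)
= 764900 · 0.54881 ≈ 419786.02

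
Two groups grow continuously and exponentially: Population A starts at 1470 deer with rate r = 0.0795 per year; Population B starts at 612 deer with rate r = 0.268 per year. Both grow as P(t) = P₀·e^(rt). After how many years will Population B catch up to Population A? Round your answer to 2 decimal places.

1470·e^(0.0795t) = 612·e^(0.268t)
1470/612 = e^((0.268 − 0.0795)t) → ln(2.40196) = 0.1885·t
t = 0.87629 / 0.1885

t ≈ 4.65 years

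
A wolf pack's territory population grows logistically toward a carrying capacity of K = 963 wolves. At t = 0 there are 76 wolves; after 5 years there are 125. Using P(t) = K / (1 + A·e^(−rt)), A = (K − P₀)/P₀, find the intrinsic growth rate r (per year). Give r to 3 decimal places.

r ≈ 0.111 per year

A = (963 − 76)/76 = 11.67105
125 = 963/(1 + 11.67105·e^(−r·5)) → e^(−5r) = (7.704 − 1)/11.67105 = 0.574413
r = −ln(0.574413)/5 = 0.55441/5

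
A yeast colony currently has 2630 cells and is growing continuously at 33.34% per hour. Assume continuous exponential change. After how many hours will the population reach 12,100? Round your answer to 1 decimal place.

12100 = 2630 · e^(0.3334·t)
t = ln(12100/2630) / 0.3334 = ln(4.60076) / 0.3334 = 1.52622 / 0.3334

t ≈ 4.6 hours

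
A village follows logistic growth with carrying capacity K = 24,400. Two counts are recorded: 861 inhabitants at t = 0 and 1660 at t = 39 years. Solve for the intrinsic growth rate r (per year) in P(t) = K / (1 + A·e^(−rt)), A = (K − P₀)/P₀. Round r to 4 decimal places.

A = (24400 − 861)/861 = 27.33914
1660 = 24400/(1 + 27.33914·e^(−r·39)) → e^(−39r) = (14.6988 − 1)/27.33914 = 0.501069
r = −ln(0.501069)/39 = 0.69101/39

r ≈ 0.0177 per year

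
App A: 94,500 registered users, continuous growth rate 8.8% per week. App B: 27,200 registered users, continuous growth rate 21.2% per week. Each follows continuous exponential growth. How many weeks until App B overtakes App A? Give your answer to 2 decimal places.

94500·e^(0.088t) = 27200·e^(0.212t)
94500/27200 = e^((0.212 − 0.088)t) → ln(3.47426) = 0.124·t
t = 1.24538 / 0.124

t ≈ 10.04 weeks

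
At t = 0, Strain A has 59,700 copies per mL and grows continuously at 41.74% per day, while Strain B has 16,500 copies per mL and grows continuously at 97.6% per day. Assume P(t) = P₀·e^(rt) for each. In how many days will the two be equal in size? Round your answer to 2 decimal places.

59700·e^(0.4174t) = 16500·e^(0.976t)
59700/16500 = e^((0.976 − 0.4174)t) → ln(3.61818) = 0.5586·t
t = 1.28597 / 0.5586

t ≈ 2.30 days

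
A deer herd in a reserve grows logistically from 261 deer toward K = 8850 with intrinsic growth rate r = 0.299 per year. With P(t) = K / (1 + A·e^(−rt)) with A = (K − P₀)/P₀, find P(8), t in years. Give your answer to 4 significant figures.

≈ 2,207 deer

A = (8850 − 261)/261 = 32.90805
P(8) = 8850 / (1 + 32.90805·e^(−0.299·8)) = 8850 / (1 + 32.90805·0.091447)
= 8850 / 4.00933 ≈ 2207.35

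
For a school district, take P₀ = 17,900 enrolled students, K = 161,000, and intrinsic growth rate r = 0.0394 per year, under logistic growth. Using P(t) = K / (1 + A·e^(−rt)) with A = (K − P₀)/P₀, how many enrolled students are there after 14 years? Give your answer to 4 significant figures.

A = (161000 − 17900)/17900 = 7.99441
P(14) = 161000 / (1 + 7.99441·e^(−0.0394·14)) = 161000 / (1 + 7.99441·0.576027)
= 161000 / 5.605 ≈ 28724.35

≈ 28,720 enrolled students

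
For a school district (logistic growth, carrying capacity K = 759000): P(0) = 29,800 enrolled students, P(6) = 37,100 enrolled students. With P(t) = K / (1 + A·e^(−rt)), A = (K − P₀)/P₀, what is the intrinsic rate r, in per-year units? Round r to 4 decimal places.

A = (759000 − 29800)/29800 = 24.4698
37100 = 759000/(1 + 24.4698·e^(−r·6)) → e^(−6r) = (20.45822 − 1)/24.4698 = 0.795193
r = −ln(0.795193)/6 = 0.22917/6

r ≈ 0.0382 per year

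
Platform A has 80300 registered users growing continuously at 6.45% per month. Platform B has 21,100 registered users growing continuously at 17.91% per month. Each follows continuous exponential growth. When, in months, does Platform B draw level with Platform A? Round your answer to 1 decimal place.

t ≈ 11.7 months

80300·e^(0.0645t) = 21100·e^(0.1791t)
80300/21100 = e^((0.1791 − 0.0645)t) → ln(3.80569) = 0.1146·t
t = 1.3365 / 0.1146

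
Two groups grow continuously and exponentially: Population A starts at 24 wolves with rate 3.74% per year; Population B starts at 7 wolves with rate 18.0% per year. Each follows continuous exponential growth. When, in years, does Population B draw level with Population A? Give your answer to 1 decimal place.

24·e^(0.0374t) = 7·e^(0.18t)
24/7 = e^((0.18 − 0.0374)t) → ln(3.42857) = 0.1426·t
t = 1.23214 / 0.1426

t ≈ 8.6 years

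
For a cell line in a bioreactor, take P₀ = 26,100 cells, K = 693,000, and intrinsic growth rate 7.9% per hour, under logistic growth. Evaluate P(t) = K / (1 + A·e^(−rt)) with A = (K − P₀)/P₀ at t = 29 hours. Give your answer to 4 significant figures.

A = (693000 − 26100)/26100 = 25.55172
P(29) = 693000 / (1 + 25.55172·e^(−0.079·29)) = 693000 / (1 + 25.55172·0.101165)
= 693000 / 3.58495 ≈ 193308.33

≈ 193,300 cells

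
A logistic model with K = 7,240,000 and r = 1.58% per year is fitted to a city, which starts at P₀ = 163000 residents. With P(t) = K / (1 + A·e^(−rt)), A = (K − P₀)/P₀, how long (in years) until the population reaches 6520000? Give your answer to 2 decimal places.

t ≈ 378.12 years

A = (7240000 − 163000)/163000 = 43.41718
6520000 = 7240000/(1 + 43.41718·e^(−0.0158t)) → 1 + 43.41718·e^(−0.0158t) = 1.11043
e^(−0.0158t) = 0.002543 → t = ln(393.16667)/0.0158 = 5.97423/0.0158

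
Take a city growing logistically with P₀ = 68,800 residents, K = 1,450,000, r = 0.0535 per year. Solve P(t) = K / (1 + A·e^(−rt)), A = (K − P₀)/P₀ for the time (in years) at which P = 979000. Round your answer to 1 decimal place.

t ≈ 69.7 years

A = (1450000 − 68800)/68800 = 20.07558
979000 = 1450000/(1 + 20.07558·e^(−0.0535t)) → 1 + 20.07558·e^(−0.0535t) = 1.4811
e^(−0.0535t) = 0.023965 → t = ln(41.72823)/0.0535 = 3.73118/0.0535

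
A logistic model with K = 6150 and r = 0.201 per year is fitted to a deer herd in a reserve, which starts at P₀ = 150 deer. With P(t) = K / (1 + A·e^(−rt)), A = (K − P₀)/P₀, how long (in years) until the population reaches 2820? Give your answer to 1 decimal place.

t ≈ 17.5 years

A = (6150 − 150)/150 = 40
2820 = 6150/(1 + 40·e^(−0.201t)) → 1 + 40·e^(−0.201t) = 2.18085
e^(−0.201t) = 0.029521 → t = ln(33.87387)/0.201 = 3.52264/0.201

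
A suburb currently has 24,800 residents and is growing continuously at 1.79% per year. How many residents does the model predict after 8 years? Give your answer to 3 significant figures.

P(8) = 24800 · e^(0.0179·8) = 24800 · e^(0.1432)
= 24800 · 1.15396 ≈ 28618.22

≈ 28,600 residents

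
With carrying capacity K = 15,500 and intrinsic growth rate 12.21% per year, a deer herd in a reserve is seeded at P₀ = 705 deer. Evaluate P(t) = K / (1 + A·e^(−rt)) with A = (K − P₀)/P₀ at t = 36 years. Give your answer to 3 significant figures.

A = (15500 − 705)/705 = 20.98582
P(36) = 15500 / (1 + 20.98582·e^(−0.1221·36)) = 15500 / (1 + 20.98582·0.012331)
= 15500 / 1.25879 ≈ 12313.45

≈ 12,300 deer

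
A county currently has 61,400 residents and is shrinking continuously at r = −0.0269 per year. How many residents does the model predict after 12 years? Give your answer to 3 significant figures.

≈ 44,500 residents

P(12) = 61400 · e^(-0.0269·12) = 61400 · e^(-0.3228)
= 61400 · 0.72412 ≈ 44460.89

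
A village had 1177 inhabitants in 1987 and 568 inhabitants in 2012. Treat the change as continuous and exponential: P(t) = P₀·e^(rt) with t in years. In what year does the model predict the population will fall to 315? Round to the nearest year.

r = ln(568/1177) / 25 = -0.7286/25 ≈ -0.029144 per year
t = ln(315/1177) / r = -1.31815/-0.029144 ≈ 45.23 years after 1987

year 2032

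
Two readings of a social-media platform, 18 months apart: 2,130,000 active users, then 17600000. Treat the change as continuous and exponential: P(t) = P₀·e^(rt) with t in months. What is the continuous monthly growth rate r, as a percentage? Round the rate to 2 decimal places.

17600000 = 2130000 · e^(r·18)
e^(18r) = 17600000/2130000 = 8.26291
r = ln(8.26291) / 18 = 2.11178 / 18

r ≈ 11.73% per month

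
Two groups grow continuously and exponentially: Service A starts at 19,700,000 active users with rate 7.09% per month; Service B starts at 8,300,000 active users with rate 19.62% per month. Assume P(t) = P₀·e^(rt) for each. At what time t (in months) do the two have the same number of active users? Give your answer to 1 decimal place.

t ≈ 6.9 months

19700000·e^(0.0709t) = 8300000·e^(0.1962t)
19700000/8300000 = e^((0.1962 − 0.0709)t) → ln(2.37349) = 0.1253·t
t = 0.86436 / 0.1253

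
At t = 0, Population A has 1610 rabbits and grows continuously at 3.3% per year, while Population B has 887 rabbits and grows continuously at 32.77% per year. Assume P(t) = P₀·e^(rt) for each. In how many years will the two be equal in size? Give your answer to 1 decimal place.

t ≈ 2.0 years

1610·e^(0.033t) = 887·e^(0.3277t)
1610/887 = e^((0.3277 − 0.033)t) → ln(1.81511) = 0.2947·t
t = 0.59614 / 0.2947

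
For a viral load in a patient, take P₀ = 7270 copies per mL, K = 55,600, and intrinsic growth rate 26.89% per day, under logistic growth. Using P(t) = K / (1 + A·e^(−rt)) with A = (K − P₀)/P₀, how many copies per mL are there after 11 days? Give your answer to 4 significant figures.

≈ 41,330 copies per mL

A = (55600 − 7270)/7270 = 6.64787
P(11) = 55600 / (1 + 6.64787·e^(−0.2689·11)) = 55600 / (1 + 6.64787·0.051928)
= 55600 / 1.34521 ≈ 41331.85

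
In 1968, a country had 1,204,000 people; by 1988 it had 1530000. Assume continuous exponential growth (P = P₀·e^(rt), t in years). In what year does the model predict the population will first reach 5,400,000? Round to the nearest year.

r = ln(1530000/1204000) / 20 = 0.23962/20 ≈ 0.011981 per year
t = ln(5400000/1204000) / r = 1.50075/0.011981 ≈ 125.26 years after 1968

year 2093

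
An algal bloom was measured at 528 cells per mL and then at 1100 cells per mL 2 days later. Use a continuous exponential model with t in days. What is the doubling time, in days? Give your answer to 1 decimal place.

r = ln(1100/528) / 2 = ln(2.08333) / 2 ≈ 0.366985 per day
doubling time = ln 2 / |r| = 0.69315 / 0.366985

doubling time ≈ 1.9 days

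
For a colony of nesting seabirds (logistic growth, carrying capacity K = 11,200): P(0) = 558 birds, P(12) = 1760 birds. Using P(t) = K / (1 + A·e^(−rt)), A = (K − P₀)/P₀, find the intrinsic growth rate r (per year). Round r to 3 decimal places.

r ≈ 0.106 per year

A = (11200 − 558)/558 = 19.07168
1760 = 11200/(1 + 19.07168·e^(−r·12)) → e^(−12r) = (6.36364 − 1)/19.07168 = 0.281236
r = −ln(0.281236)/12 = 1.26856/12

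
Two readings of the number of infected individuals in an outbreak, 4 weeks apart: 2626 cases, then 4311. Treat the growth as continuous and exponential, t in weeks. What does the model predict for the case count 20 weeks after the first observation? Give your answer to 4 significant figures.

≈ 31,310 cases

r = ln(4311/2626) / 4 ≈ 0.123927 per week
P(20) = 2626 · e^(0.123927·20) = 2626 · 11.92385 ≈ 31312.03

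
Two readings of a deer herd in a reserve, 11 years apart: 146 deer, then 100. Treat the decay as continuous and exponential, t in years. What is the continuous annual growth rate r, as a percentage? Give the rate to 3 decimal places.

r ≈ -3.440% per year

100 = 146 · e^(r·11)
e^(11r) = 100/146 = 0.68493
r = ln(0.68493) / 11 = -0.37844 / 11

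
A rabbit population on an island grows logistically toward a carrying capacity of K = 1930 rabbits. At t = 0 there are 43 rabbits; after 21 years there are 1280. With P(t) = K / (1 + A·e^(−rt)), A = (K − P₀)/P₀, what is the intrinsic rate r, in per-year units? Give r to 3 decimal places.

r ≈ 0.212 per year

A = (1930 − 43)/43 = 43.88372
1280 = 1930/(1 + 43.88372·e^(−r·21)) → e^(−21r) = (1.50781 − 1)/43.88372 = 0.011572
r = −ln(0.011572)/21 = 4.45919/21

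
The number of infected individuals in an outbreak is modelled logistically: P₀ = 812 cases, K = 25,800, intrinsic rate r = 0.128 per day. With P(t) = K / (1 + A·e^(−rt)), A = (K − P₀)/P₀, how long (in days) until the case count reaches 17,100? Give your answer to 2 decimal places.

A = (25800 − 812)/812 = 30.7734
17100 = 25800/(1 + 30.7734·e^(−0.128t)) → 1 + 30.7734·e^(−0.128t) = 1.50877
e^(−0.128t) = 0.016533 → t = ln(60.48565)/0.128 = 4.10241/0.128

t ≈ 32.05 days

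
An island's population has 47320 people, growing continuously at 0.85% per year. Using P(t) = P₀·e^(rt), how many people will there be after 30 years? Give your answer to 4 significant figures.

≈ 61,060 people

P(30) = 47320 · e^(0.0085·30) = 47320 · e^(0.255)
= 47320 · 1.29046 ≈ 61064.64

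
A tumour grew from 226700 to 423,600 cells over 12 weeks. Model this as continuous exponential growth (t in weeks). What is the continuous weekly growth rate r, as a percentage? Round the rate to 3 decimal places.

r ≈ 5.210% per week

423600 = 226700 · e^(r·12)
e^(12r) = 423600/226700 = 1.86855
r = ln(1.86855) / 12 = 0.62516 / 12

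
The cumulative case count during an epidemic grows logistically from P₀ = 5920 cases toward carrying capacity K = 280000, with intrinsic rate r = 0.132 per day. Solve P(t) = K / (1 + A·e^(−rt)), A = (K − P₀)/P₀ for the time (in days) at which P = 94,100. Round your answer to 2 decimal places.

A = (280000 − 5920)/5920 = 46.2973
94100 = 280000/(1 + 46.2973·e^(−0.132t)) → 1 + 46.2973·e^(−0.132t) = 2.97556
e^(−0.132t) = 0.042671 → t = ln(23.43505)/0.132 = 3.15423/0.132

t ≈ 23.90 days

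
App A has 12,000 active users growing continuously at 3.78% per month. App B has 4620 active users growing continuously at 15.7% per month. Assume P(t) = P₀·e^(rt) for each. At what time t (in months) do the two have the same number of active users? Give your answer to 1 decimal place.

12000·e^(0.0378t) = 4620·e^(0.157t)
12000/4620 = e^((0.157 − 0.0378)t) → ln(2.5974) = 0.1192·t
t = 0.95451 / 0.1192

t ≈ 8.0 months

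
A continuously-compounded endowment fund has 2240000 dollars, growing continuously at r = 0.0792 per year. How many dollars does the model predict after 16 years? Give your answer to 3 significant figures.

P(16) = 2240000 · e^(0.0792·16) = 2240000 · e^(1.2672)
= 2240000 · 3.5509 ≈ 7954007.31

≈ 7,950,000 dollars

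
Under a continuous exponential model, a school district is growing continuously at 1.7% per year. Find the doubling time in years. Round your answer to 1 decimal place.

doubling time ≈ 40.8 years

doubling time = ln(2) / |r| = 0.69315 / 0.017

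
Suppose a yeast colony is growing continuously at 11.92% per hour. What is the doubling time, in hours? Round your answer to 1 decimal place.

doubling time = ln(2) / |r| = 0.69315 / 0.1192

doubling time ≈ 5.8 hours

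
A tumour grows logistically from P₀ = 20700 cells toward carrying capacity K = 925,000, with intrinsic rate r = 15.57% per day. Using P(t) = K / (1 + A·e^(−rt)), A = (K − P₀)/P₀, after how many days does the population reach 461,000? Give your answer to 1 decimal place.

A = (925000 − 20700)/20700 = 43.68599
461000 = 925000/(1 + 43.68599·e^(−0.1557t)) → 1 + 43.68599·e^(−0.1557t) = 2.00651
e^(−0.1557t) = 0.02304 → t = ln(43.40354)/0.1557 = 3.77054/0.1557

t ≈ 24.2 days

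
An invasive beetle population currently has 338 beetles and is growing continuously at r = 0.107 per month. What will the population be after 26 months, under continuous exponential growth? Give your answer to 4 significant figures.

≈ 5,459 beetles

P(26) = 338 · e^(0.107·26) = 338 · e^(2.782)
= 338 · 16.15129 ≈ 5459.14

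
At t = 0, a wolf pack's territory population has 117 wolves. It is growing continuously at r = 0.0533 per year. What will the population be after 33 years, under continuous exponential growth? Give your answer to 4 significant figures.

≈ 679.3 wolves

P(33) = 117 · e^(0.0533·33) = 117 · e^(1.7589)
= 117 · 5.80605 ≈ 679.31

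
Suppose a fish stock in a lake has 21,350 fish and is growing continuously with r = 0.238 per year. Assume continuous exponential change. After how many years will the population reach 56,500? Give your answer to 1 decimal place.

56500 = 21350 · e^(0.238·t)
t = ln(56500/21350) / 0.238 = ln(2.64637) / 0.238 = 0.97319 / 0.238

t ≈ 4.1 years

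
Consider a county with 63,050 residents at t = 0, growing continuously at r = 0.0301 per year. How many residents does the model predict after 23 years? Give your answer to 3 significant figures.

≈ 126,000 residents

P(23) = 63050 · e^(0.0301·23) = 63050 · e^(0.6923)
= 63050 · 1.99831 ≈ 125993.22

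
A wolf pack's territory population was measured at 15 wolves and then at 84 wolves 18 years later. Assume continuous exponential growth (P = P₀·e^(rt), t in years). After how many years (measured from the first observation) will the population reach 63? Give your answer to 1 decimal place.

r = ln(84/15) / 18 ≈ 0.095709 per year
t = ln(63/15) / r = 1.43508 / 0.095709 ≈ 14.994

t ≈ 15.0 years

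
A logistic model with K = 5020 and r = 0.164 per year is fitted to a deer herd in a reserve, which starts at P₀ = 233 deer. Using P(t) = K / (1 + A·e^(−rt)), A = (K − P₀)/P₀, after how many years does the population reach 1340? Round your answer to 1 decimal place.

t ≈ 12.3 years

A = (5020 − 233)/233 = 20.54506
1340 = 5020/(1 + 20.54506·e^(−0.164t)) → 1 + 20.54506·e^(−0.164t) = 3.74627
e^(−0.164t) = 0.13367 → t = ln(7.48108)/0.164 = 2.01238/0.164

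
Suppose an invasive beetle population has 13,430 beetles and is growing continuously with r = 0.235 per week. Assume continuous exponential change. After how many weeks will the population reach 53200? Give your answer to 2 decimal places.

t ≈ 5.86 weeks

53200 = 13430 · e^(0.235·t)
t = ln(53200/13430) / 0.235 = ln(3.96128) / 0.235 = 1.37657 / 0.235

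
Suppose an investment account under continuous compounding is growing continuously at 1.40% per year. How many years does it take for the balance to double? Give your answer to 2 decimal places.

doubling time ≈ 49.51 years

doubling time = ln(2) / |r| = 0.69315 / 0.014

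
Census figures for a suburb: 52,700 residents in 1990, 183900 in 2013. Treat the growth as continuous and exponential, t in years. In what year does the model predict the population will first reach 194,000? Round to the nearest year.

year 2014

r = ln(183900/52700) / 23 = 1.24978/23 ≈ 0.054338 per year
t = ln(194000/52700) / r = 1.30324/0.054338 ≈ 23.98 years after 1990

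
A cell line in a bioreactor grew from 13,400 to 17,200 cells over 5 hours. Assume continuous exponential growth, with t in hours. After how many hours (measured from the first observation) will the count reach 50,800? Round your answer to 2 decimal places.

r = ln(17200/13400) / 5 ≈ 0.049931 per hour
t = ln(50800/13400) / r = 1.33264 / 0.049931 ≈ 26.69

t ≈ 26.69 hours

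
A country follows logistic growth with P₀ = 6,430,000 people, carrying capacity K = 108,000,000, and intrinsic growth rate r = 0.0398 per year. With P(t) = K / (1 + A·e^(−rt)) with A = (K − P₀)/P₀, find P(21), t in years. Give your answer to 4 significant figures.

≈ 13,760,000 people

A = (108000000 − 6430000)/6430000 = 15.79627
P(21) = 108000000 / (1 + 15.79627·e^(−0.0398·21)) = 108000000 / (1 + 15.79627·0.433528)
= 108000000 / 7.84812 ≈ 13761263.29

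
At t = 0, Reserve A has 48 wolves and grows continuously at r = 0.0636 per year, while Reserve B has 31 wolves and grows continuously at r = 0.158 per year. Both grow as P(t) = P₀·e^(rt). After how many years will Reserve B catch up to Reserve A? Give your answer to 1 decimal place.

48·e^(0.0636t) = 31·e^(0.158t)
48/31 = e^((0.158 − 0.0636)t) → ln(1.54839) = 0.0944·t
t = 0.43721 / 0.0944

t ≈ 4.6 years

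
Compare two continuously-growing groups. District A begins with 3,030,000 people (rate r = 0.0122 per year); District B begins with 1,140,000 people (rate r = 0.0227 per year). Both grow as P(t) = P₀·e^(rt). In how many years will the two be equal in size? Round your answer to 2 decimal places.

3030000·e^(0.0122t) = 1140000·e^(0.0227t)
3030000/1140000 = e^((0.0227 − 0.0122)t) → ln(2.65789) = 0.0105·t
t = 0.97753 / 0.0105

t ≈ 93.10 years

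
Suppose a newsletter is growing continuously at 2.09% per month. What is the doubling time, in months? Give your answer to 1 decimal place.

doubling time = ln(2) / |r| = 0.69315 / 0.0209

doubling time ≈ 33.2 months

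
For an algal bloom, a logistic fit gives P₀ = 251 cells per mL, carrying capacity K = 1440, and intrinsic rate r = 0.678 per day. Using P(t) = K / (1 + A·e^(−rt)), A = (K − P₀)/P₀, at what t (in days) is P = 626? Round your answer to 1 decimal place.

t ≈ 1.9 days

A = (1440 − 251)/251 = 4.73705
626 = 1440/(1 + 4.73705·e^(−0.678t)) → 1 + 4.73705·e^(−0.678t) = 2.30032
e^(−0.678t) = 0.2745 → t = ln(3.64299)/0.678 = 1.2928/0.678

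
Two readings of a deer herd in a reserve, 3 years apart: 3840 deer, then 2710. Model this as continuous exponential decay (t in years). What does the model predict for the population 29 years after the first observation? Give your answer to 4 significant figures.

r = ln(2710/3840) / 3 ≈ -0.116175 per year
P(29) = 3840 · e^(-0.116175·29) = 3840 · 0.03442 ≈ 132.18

≈ 132.2 deer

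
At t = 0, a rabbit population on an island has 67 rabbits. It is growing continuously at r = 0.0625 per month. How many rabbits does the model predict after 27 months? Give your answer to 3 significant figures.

P(27) = 67 · e^(0.0625·27) = 67 · e^(1.6875)
= 67 · 5.40595 ≈ 362.2

≈ 362 rabbits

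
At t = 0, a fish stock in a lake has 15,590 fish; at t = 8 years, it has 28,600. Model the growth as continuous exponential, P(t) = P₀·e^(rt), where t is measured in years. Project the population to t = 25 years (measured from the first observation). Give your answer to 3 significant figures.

≈ 104,000 fish

r = ln(28600/15590) / 8 ≈ 0.075847 per year
P(25) = 15590 · e^(0.075847·25) = 15590 · 6.66039 ≈ 103835.5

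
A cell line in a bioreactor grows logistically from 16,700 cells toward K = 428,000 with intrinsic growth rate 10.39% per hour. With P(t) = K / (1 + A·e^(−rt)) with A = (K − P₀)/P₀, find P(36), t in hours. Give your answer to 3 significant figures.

≈ 270,000 cells

A = (428000 − 16700)/16700 = 24.62874
P(36) = 428000 / (1 + 24.62874·e^(−0.1039·36)) = 428000 / (1 + 24.62874·0.023745)
= 428000 / 1.5848 ≈ 270065.67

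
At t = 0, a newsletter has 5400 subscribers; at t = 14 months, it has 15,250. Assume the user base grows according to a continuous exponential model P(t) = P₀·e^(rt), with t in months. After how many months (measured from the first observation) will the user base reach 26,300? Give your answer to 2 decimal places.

t ≈ 21.35 months

r = ln(15250/5400) / 14 ≈ 0.074156 per month
t = ln(26300/5400) / r = 1.58317 / 0.074156 ≈ 21.349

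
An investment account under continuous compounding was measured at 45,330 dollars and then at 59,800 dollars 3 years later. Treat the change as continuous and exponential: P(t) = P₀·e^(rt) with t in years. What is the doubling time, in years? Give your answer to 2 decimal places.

r = ln(59800/45330) / 3 = ln(1.31921) / 3 ≈ 0.092346 per year
doubling time = ln 2 / |r| = 0.69315 / 0.092346

doubling time ≈ 7.51 years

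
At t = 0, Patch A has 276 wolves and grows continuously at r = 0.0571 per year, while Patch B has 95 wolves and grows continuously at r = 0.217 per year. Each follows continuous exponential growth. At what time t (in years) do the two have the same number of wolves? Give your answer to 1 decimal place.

t ≈ 6.7 years

276·e^(0.0571t) = 95·e^(0.217t)
276/95 = e^((0.217 − 0.0571)t) → ln(2.90526) = 0.1599·t
t = 1.06652 / 0.1599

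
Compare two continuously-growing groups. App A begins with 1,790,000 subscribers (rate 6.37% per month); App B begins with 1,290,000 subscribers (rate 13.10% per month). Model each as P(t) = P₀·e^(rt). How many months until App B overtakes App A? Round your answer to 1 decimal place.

1790000·e^(0.0637t) = 1290000·e^(0.131t)
1790000/1290000 = e^((0.131 − 0.0637)t) → ln(1.3876) = 0.0673·t
t = 0.32757 / 0.0673

t ≈ 4.9 months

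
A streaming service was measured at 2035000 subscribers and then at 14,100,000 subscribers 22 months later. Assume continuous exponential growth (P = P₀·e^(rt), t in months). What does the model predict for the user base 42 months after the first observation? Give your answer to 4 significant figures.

r = ln(14100000/2035000) / 22 ≈ 0.087985 per month
P(42) = 2035000 · e^(0.087985·42) = 2035000 · 40.26116 ≈ 81931453.08

≈ 81,930,000 subscribers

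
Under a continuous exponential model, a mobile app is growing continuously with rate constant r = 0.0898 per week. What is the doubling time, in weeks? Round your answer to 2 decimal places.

doubling time ≈ 7.72 weeks

doubling time = ln(2) / |r| = 0.69315 / 0.0898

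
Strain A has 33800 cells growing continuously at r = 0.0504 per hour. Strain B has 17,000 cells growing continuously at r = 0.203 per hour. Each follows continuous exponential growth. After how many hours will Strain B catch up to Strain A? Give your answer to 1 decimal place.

33800·e^(0.0504t) = 17000·e^(0.203t)
33800/17000 = e^((0.203 − 0.0504)t) → ln(1.98824) = 0.1526·t
t = 0.68725 / 0.1526

t ≈ 4.5 hours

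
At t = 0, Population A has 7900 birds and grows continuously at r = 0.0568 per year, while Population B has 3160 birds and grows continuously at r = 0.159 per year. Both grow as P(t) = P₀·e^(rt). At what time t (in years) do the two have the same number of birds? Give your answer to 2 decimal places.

7900·e^(0.0568t) = 3160·e^(0.159t)
7900/3160 = e^((0.159 − 0.0568)t) → ln(2.5) = 0.1022·t
t = 0.91629 / 0.1022

t ≈ 8.97 years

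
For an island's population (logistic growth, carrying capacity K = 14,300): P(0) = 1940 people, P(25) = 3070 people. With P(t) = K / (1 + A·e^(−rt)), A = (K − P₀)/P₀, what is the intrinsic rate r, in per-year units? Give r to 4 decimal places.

A = (14300 − 1940)/1940 = 6.37113
3070 = 14300/(1 + 6.37113·e^(−r·25)) → e^(−25r) = (4.65798 − 1)/6.37113 = 0.574149
r = −ln(0.574149)/25 = 0.55487/25

r ≈ 0.0222 per year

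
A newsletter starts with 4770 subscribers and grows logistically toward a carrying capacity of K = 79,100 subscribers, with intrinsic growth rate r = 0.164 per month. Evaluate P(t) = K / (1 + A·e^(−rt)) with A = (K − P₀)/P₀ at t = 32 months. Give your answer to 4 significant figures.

A = (79100 − 4770)/4770 = 15.58281
P(32) = 79100 / (1 + 15.58281·e^(−0.164·32)) = 79100 / (1 + 15.58281·0.005258)
= 79100 / 1.08193 ≈ 73109.77

≈ 73,110 subscribers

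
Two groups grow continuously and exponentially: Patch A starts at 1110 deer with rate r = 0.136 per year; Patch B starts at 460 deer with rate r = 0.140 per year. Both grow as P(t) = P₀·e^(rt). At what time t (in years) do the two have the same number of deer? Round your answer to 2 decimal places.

t ≈ 220.22 years

1110·e^(0.136t) = 460·e^(0.14t)
1110/460 = e^((0.14 − 0.136)t) → ln(2.41304) = 0.004·t
t = 0.88089 / 0.004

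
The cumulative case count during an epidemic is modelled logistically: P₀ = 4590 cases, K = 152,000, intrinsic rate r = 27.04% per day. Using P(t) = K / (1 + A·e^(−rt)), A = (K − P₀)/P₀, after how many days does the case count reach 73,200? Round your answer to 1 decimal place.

t ≈ 12.6 days

A = (152000 − 4590)/4590 = 32.11547
73200 = 152000/(1 + 32.11547·e^(−0.2704t)) → 1 + 32.11547·e^(−0.2704t) = 2.0765
e^(−0.2704t) = 0.03352 → t = ln(29.83315)/0.2704 = 3.39562/0.2704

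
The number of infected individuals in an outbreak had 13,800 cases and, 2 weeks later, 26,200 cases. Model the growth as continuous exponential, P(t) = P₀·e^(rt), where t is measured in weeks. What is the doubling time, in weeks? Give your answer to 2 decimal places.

r = ln(26200/13800) / 2 = ln(1.89855) / 2 ≈ 0.320545 per week
doubling time = ln 2 / |r| = 0.69315 / 0.320545

doubling time ≈ 2.16 weeks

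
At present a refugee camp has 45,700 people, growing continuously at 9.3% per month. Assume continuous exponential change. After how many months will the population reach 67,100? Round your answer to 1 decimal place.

67100 = 45700 · e^(0.093·t)
t = ln(67100/45700) / 0.093 = ln(1.46827) / 0.093 = 0.38409 / 0.093

t ≈ 4.1 months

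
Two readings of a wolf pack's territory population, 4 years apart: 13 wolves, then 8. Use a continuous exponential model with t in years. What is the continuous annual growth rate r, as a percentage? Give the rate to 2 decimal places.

8 = 13 · e^(r·4)
e^(4r) = 8/13 = 0.61538
r = ln(0.61538) / 4 = -0.48551 / 4

r ≈ -12.14% per year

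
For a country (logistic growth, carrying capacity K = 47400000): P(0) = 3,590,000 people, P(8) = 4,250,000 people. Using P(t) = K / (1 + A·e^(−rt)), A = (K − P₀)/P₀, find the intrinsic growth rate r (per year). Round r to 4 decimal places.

r ≈ 0.0230 per year

A = (47400000 − 3590000)/3590000 = 12.20334
4250000 = 47400000/(1 + 12.20334·e^(−r·8)) → e^(−8r) = (11.15294 − 1)/12.20334 = 0.83198
r = −ln(0.83198)/8 = 0.18395/8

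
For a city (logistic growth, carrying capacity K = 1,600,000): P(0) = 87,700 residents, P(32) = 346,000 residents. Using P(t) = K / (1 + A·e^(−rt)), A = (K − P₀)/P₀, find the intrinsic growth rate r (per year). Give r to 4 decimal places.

r ≈ 0.0487 per year

A = (1600000 − 87700)/87700 = 17.24401
346000 = 1600000/(1 + 17.24401·e^(−r·32)) → e^(−32r) = (4.62428 − 1)/17.24401 = 0.210176
r = −ln(0.210176)/32 = 1.55981/32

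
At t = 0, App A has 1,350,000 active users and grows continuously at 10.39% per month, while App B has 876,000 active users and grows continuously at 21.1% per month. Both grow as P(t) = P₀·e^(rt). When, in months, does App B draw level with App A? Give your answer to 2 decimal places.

t ≈ 4.04 months

1350000·e^(0.1039t) = 876000·e^(0.211t)
1350000/876000 = e^((0.211 − 0.1039)t) → ln(1.5411) = 0.1071·t
t = 0.43249 / 0.1071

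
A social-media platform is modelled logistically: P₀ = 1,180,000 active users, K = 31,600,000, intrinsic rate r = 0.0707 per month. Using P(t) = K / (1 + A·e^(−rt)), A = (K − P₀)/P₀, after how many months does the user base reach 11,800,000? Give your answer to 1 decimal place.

A = (31600000 − 1180000)/1180000 = 25.77966
11800000 = 31600000/(1 + 25.77966·e^(−0.0707t)) → 1 + 25.77966·e^(−0.0707t) = 2.67797
e^(−0.0707t) = 0.065089 → t = ln(15.36364)/0.0707 = 2.732/0.0707

t ≈ 38.6 months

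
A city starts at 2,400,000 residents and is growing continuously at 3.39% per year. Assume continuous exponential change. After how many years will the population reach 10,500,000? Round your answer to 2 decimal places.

t ≈ 43.54 years

10500000 = 2400000 · e^(0.0339·t)
t = ln(10500000/2400000) / 0.0339 = ln(4.375) / 0.0339 = 1.47591 / 0.0339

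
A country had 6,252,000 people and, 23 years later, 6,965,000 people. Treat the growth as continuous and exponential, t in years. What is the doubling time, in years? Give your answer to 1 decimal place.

r = ln(6965000/6252000) / 23 = ln(1.11404) / 23 ≈ 0.004695 per year
doubling time = ln 2 / |r| = 0.69315 / 0.004695

doubling time ≈ 147.6 years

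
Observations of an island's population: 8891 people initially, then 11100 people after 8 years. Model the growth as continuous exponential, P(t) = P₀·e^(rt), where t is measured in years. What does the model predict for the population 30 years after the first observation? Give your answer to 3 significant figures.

≈ 20,400 people

r = ln(11100/8891) / 8 ≈ 0.027738 per year
P(30) = 8891 · e^(0.027738·30) = 8891 · 2.29825 ≈ 20433.7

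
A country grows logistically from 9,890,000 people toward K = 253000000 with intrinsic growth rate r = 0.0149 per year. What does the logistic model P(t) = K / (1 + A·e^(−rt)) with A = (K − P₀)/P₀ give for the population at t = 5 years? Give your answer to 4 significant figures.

A = (253000000 − 9890000)/9890000 = 24.5814
P(5) = 253000000 / (1 + 24.5814·e^(−0.0149·5)) = 253000000 / (1 + 24.5814·0.928207)
= 253000000 / 23.81663 ≈ 10622827.33

≈ 10,620,000 people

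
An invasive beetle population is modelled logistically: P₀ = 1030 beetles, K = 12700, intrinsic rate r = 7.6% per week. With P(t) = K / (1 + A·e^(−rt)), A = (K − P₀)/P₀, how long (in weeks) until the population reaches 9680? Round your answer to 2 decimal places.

A = (12700 − 1030)/1030 = 11.3301
9680 = 12700/(1 + 11.3301·e^(−0.076t)) → 1 + 11.3301·e^(−0.076t) = 1.31198
e^(−0.076t) = 0.027536 → t = ln(36.31634)/0.076 = 3.59227/0.076

t ≈ 47.27 weeks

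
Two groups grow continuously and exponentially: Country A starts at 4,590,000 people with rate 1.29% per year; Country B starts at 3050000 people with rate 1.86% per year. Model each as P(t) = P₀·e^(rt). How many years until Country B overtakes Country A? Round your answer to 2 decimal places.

t ≈ 71.71 years

4590000·e^(0.0129t) = 3050000·e^(0.0186t)
4590000/3050000 = e^((0.0186 − 0.0129)t) → ln(1.50492) = 0.0057·t
t = 0.40874 / 0.0057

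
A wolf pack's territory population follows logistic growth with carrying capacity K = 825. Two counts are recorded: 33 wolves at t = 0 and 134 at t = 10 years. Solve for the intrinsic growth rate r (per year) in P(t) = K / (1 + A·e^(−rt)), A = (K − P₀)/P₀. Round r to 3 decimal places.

A = (825 − 33)/33 = 24
134 = 825/(1 + 24·e^(−r·10)) → e^(−10r) = (6.15672 − 1)/24 = 0.214863
r = −ln(0.214863)/10 = 1.53775/10

r ≈ 0.154 per year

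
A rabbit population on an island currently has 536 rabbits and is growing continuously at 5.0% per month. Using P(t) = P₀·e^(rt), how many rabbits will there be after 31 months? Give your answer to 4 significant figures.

P(31) = 536 · e^(0.05·31) = 536 · e^(1.55)
= 536 · 4.71147 ≈ 2525.35

≈ 2,525 rabbits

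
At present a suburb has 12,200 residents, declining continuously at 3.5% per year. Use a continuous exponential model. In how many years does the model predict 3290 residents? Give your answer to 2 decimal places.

t ≈ 37.44 years

3290 = 12200 · e^(-0.035·t)
t = ln(3290/12200) / -0.035 = ln(0.26967) / -0.035 = -1.31055 / -0.035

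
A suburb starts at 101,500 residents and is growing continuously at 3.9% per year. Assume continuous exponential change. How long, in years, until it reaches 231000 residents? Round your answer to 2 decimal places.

231000 = 101500 · e^(0.039·t)
t = ln(231000/101500) / 0.039 = ln(2.27586) / 0.039 = 0.82236 / 0.039

t ≈ 21.09 years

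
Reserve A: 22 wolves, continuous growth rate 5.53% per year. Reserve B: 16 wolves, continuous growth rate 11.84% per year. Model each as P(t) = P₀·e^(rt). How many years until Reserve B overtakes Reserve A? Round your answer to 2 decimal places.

22·e^(0.0553t) = 16·e^(0.1184t)
22/16 = e^((0.1184 − 0.0553)t) → ln(1.375) = 0.0631·t
t = 0.31845 / 0.0631

t ≈ 5.05 years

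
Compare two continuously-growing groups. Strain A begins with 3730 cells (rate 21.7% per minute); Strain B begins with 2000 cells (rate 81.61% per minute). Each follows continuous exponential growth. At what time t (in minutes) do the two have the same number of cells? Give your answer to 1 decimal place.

t ≈ 1.0 minutes

3730·e^(0.217t) = 2000·e^(0.8161t)
3730/2000 = e^((0.8161 − 0.217)t) → ln(1.865) = 0.5991·t
t = 0.62326 / 0.5991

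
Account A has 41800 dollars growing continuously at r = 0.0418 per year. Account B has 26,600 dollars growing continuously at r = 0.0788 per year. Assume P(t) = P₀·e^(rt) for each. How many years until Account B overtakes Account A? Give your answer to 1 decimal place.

t ≈ 12.2 years

41800·e^(0.0418t) = 26600·e^(0.0788t)
41800/26600 = e^((0.0788 − 0.0418)t) → ln(1.57143) = 0.037·t
t = 0.45199 / 0.037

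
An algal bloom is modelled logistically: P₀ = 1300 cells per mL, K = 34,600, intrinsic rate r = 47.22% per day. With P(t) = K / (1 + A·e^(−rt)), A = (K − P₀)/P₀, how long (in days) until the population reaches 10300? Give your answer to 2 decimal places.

A = (34600 − 1300)/1300 = 25.61538
10300 = 34600/(1 + 25.61538·e^(−0.4722t)) → 1 + 25.61538·e^(−0.4722t) = 3.35922
e^(−0.4722t) = 0.092102 → t = ln(10.85755)/0.4722 = 2.38486/0.4722

t ≈ 5.05 days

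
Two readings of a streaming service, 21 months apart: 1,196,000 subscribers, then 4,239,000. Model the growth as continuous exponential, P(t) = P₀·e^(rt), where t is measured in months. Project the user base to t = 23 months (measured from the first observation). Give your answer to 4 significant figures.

≈ 4,782,000 subscribers

r = ln(4239000/1196000) / 21 ≈ 0.060255 per month
P(23) = 1196000 · e^(0.060255·23) = 1196000 · 3.99824 ≈ 4781892.63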